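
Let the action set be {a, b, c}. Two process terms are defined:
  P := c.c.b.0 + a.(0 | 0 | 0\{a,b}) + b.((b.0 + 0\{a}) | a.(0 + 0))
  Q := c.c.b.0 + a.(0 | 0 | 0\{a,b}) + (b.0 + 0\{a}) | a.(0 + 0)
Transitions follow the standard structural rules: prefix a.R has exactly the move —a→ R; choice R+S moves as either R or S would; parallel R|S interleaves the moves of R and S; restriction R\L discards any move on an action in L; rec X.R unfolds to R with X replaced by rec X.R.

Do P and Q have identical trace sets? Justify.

LTS(P): 9 reachable states
  u0 = c.c.b.0 + a.(0 | 0 | 0\{a,b}) + b.((b.0 + 0\{a}) | a.(0 + 0)) → -a-> u1, -b-> u2, -c-> u3
  u1 = 0 | 0 | 0\{a,b} → stopped
  u2 = (b.0 + 0\{a}) | a.(0 + 0) → -a-> u4, -b-> u5
  u3 = c.b.0 → -c-> u6
  u4 = (b.0 + 0\{a}) | (0 + 0) → -b-> u7
  u5 = 0 | a.(0 + 0) → -a-> u7
  u6 = b.0 → -b-> u8
  u7 = 0 | (0 + 0) → stopped
  u8 = 0 → stopped
LTS(Q): 8 reachable states
  v0 = c.c.b.0 + a.(0 | 0 | 0\{a,b}) + (b.0 + 0\{a}) | a.(0 + 0) → -a-> v1, -a-> v2, -b-> v3, -c-> v4
  v1 = (b.0 + 0\{a}) | (0 + 0) → -b-> v5
  v2 = 0 | 0 | 0\{a,b} → stopped
  v3 = 0 | a.(0 + 0) → -a-> v5
  v4 = c.b.0 → -c-> v6
  v5 = 0 | (0 + 0) → stopped
  v6 = b.0 → -b-> v7
  v7 = 0 → stopped
Executing bb from P (initial set {u0}):
  step 1 (b): {u2}
  step 2 (b): {u5}
  — P admits the full trace.
Executing bb from Q (initial set {v0}):
  step 1 (b): {v3}
  step 2 (b): ∅  — Q cannot continue

trace-distinct — witness ⟨bb⟩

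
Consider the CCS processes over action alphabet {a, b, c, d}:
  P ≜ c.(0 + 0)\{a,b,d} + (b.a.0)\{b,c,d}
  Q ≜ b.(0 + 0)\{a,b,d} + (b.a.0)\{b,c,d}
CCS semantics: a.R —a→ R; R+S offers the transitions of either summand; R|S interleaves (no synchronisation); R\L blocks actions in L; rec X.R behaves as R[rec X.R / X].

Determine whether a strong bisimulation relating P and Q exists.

P's transition system — 2 states:
  p0 = c.(0 + 0)\{a,b,d} + (b.a.0)\{b,c,d} → -c-> p1
  p1 = (0 + 0)\{a,b,d} → deadlocked
Q's transition system — 2 states:
  q0 = b.(0 + 0)\{a,b,d} + (b.a.0)\{b,c,d} → -b-> q1
  q1 = (0 + 0)\{a,b,d} → deadlocked
Bisimilarity quotient blocks:
  B0 = {p0}
  B1 = {p1, q1}
  B2 = {q0}
p0 ∈ B0, q0 ∈ B2 → different blocks

not bisimilar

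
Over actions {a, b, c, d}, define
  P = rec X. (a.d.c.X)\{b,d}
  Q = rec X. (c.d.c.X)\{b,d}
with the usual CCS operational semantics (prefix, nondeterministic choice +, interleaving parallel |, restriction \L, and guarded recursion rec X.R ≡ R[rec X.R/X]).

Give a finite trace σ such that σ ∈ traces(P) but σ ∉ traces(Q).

Reachable graph of P (2 states):
  m0 = rec X. (a.d.c.X)\{b,d} → --a--▸ m1
  m1 = (d.c.(rec X. (a.d.c.X)\{b,d}))\{b,d} → ∅
Reachable graph of Q (2 states):
  n0 = rec X. (c.d.c.X)\{b,d} → --c--▸ n1
  n1 = (d.c.(rec X. (c.d.c.X)\{b,d}))\{b,d} → ∅
Run σ = ⟨a⟩ on P: start {m0}
  step 1 (a): {m1}
  P completes σ.
Run σ = ⟨a⟩ on Q: start {n0}
  step 1 (a): no successor for Q

a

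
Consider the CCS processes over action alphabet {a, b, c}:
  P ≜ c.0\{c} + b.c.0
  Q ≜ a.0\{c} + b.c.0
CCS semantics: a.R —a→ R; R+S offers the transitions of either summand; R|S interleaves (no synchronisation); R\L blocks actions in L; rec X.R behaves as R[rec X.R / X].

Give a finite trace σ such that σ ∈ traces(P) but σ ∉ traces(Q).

P's transition system — 4 states:
  m0 = c.0\{c} + b.c.0 | ··b··> m1, ··c··> m2
  m1 = c.0 | ··c··> m3
  m2 = 0\{c} | stopped
  m3 = 0 | stopped
Q's transition system — 4 states:
  n0 = a.0\{c} + b.c.0 | ··a··> n1, ··b··> n2
  n1 = 0\{c} | stopped
  n2 = c.0 | ··c··> n3
  n3 = 0 | stopped
Executing c from P (initial set {m0}):
  step 1 (c): {m2}
  ✓ P
Executing c from Q (initial set {n0}):
  step 1 (c): ∅  — Q cannot continue

c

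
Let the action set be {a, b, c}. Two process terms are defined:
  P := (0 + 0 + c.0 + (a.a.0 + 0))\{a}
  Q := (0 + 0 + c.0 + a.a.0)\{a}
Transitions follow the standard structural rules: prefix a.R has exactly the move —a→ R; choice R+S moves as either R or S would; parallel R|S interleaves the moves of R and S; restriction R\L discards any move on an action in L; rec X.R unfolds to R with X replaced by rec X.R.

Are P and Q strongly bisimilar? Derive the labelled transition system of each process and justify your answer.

LTS(P): 2 reachable states
  u0 = (0 + 0 + c.0 + (a.a.0 + 0))\{a} | ··c··> u1
  u1 = 0\{a} | ·
LTS(Q): 2 reachable states
  v0 = (0 + 0 + c.0 + a.a.0)\{a} | ··c··> v1
  v1 = 0\{a} | ·
Partition-refinement fixed point:
  B0 = {u0, v0}
  B1 = {u1, v1}
u0 ∈ B0, v0 ∈ B0 → same block

bisimilar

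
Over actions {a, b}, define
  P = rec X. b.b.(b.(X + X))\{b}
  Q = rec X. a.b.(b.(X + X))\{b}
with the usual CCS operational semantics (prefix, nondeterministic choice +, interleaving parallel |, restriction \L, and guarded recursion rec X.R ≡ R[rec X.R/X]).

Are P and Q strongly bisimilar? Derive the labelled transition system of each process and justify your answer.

not bisimilar

LTS(P): 3 reachable states
  u0 = rec X. b.b.(b.(X + X))\{b} ⊢ --b--▸ u1
  u1 = b.(b.((rec X. b.b.(b.(X + X))\{b}) + (rec X. b.b.(b.(X + X))\{b})))\{b} ⊢ --b--▸ u2
  u2 = (b.((rec X. b.b.(b.(X + X))\{b}) + (rec X. b.b.(b.(X + X))\{b})))\{b} ⊢ deadlocked
LTS(Q): 3 reachable states
  v0 = rec X. a.b.(b.(X + X))\{b} ⊢ --a--▸ v1
  v1 = b.(b.((rec X. a.b.(b.(X + X))\{b}) + (rec X. a.b.(b.(X + X))\{b})))\{b} ⊢ --b--▸ v2
  v2 = (b.((rec X. a.b.(b.(X + X))\{b}) + (rec X. a.b.(b.(X + X))\{b})))\{b} ⊢ deadlocked
Bisimilarity quotient blocks:
  B0 = {u0}
  B1 = {u1, v1}
  B2 = {u2, v2}
  B3 = {v0}
u0 ∈ B0, v0 ∈ B3 → different blocks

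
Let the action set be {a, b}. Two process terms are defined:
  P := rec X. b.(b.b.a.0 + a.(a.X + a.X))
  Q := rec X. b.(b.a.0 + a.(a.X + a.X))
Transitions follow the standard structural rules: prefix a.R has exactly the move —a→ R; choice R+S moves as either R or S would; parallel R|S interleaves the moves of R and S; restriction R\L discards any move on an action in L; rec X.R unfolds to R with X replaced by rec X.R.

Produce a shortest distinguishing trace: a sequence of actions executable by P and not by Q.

bbb

P's transition system — 6 states:
  p0 = rec X. b.(b.b.a.0 + a.(a.X + a.X)) :: —b→ p1
  p1 = b.b.a.0 + a.(a.(rec X. b.(b.b.a.0 + a.(a.X + a.X))) + a.(rec X. b.(b.b.a.0 + a.(a.X + a.X)))) :: —a→ p2, —b→ p3
  p2 = a.(rec X. b.(b.b.a.0 + a.(a.X + a.X))) + a.(rec X. b.(b.b.a.0 + a.(a.X + a.X))) :: —a→ p0
  p3 = b.a.0 :: —b→ p4
  p4 = a.0 :: —a→ p5
  p5 = 0 :: ·
Q's transition system — 5 states:
  q0 = rec X. b.(b.a.0 + a.(a.X + a.X)) :: —b→ q1
  q1 = b.a.0 + a.(a.(rec X. b.(b.a.0 + a.(a.X + a.X))) + a.(rec X. b.(b.a.0 + a.(a.X + a.X)))) :: —a→ q2, —b→ q3
  q2 = a.(rec X. b.(b.a.0 + a.(a.X + a.X))) + a.(rec X. b.(b.a.0 + a.(a.X + a.X))) :: —a→ q0
  q3 = a.0 :: —a→ q4
  q4 = 0 :: ·
Run σ = ⟨bbb⟩ on P: start {p0}
  step 1 (b): {p1}
  step 2 (b): {p3}
  step 3 (b): {p4}
  — P admits the full trace.
Run σ = ⟨bbb⟩ on Q: start {q0}
  step 1 (b): {q1}
  step 2 (b): {q3}
  step 3 (b): ∅ (Q stuck)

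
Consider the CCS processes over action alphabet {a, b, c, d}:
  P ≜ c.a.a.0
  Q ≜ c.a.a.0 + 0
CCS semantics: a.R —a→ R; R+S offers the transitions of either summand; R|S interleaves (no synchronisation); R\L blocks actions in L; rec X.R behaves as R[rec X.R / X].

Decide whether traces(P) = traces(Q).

traces(P) = traces(Q)

Reachable graph of P (4 states):
  u0 = c.a.a.0 | =c=> u1
  u1 = a.a.0 | =a=> u2
  u2 = a.0 | =a=> u3
  u3 = 0 | (no moves)
Reachable graph of Q (4 states):
  v0 = c.a.a.0 + 0 | =c=> v1
  v1 = a.a.0 | =a=> v2
  v2 = a.0 | =a=> v3
  v3 = 0 | (no moves)
Partition-refinement fixed point:
  B0 = {u0, v0}
  B1 = {u1, v1}
  B2 = {u2, v2}
  B3 = {u3, v3}
u0 ∈ B0, v0 ∈ B0 → same block
Bisimilar ⇒ trace-equivalent.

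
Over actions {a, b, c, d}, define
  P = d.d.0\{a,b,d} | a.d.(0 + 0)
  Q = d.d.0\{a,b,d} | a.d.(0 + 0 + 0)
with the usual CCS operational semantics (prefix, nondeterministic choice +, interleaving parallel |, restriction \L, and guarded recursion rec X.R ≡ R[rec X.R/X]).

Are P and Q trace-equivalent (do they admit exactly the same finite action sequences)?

LTS(P): 9 reachable states
  p0 = d.d.0\{a,b,d} | a.d.(0 + 0) ⊢ =a=> p1, =d=> p2
  p1 = d.d.0\{a,b,d} | d.(0 + 0) ⊢ =d=> p3, =d=> p4
  p2 = d.0\{a,b,d} | a.d.(0 + 0) ⊢ =a=> p3, =d=> p5
  p3 = d.0\{a,b,d} | d.(0 + 0) ⊢ =d=> p6, =d=> p7
  p4 = d.d.0\{a,b,d} | (0 + 0) ⊢ =d=> p7
  p5 = 0\{a,b,d} | a.d.(0 + 0) ⊢ =a=> p6
  p6 = 0\{a,b,d} | d.(0 + 0) ⊢ =d=> p8
  p7 = d.0\{a,b,d} | (0 + 0) ⊢ =d=> p8
  p8 = 0\{a,b,d} | (0 + 0) ⊢ deadlocked
LTS(Q): 9 reachable states
  q0 = d.d.0\{a,b,d} | a.d.(0 + 0 + 0) ⊢ =a=> q1, =d=> q2
  q1 = d.d.0\{a,b,d} | d.(0 + 0 + 0) ⊢ =d=> q3, =d=> q4
  q2 = d.0\{a,b,d} | a.d.(0 + 0 + 0) ⊢ =a=> q3, =d=> q5
  q3 = d.0\{a,b,d} | d.(0 + 0 + 0) ⊢ =d=> q6, =d=> q7
  q4 = d.d.0\{a,b,d} | (0 + 0 + 0) ⊢ =d=> q7
  q5 = 0\{a,b,d} | a.d.(0 + 0 + 0) ⊢ =a=> q6
  q6 = 0\{a,b,d} | d.(0 + 0 + 0) ⊢ =d=> q8
  q7 = d.0\{a,b,d} | (0 + 0 + 0) ⊢ =d=> q8
  q8 = 0\{a,b,d} | (0 + 0 + 0) ⊢ deadlocked
Coarsest stable partition (strong bisimilarity classes):
  B0 = {p0, q0}
  B1 = {p2, q2}
  B2 = {p3, p4, q3, q4}
  B3 = {p6, p7, q6, q7}
  B4 = {p8, q8}
  B5 = {p5, q5}
  B6 = {p1, q1}
p0 ∈ B0, q0 ∈ B0 → same block
Bisimilar ⇒ trace-equivalent.

YES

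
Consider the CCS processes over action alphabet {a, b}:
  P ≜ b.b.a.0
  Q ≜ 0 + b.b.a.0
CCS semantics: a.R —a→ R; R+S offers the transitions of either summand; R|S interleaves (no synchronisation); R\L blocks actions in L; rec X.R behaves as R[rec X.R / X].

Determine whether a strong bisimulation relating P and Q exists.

YES

P's transition system — 4 states:
  s0 = b.b.a.0 has moves —b→ s1
  s1 = b.a.0 has moves —b→ s2
  s2 = a.0 has moves —a→ s3
  s3 = 0 has moves stopped
Q's transition system — 4 states:
  t0 = 0 + b.b.a.0 has moves —b→ t1
  t1 = b.a.0 has moves —b→ t2
  t2 = a.0 has moves —a→ t3
  t3 = 0 has moves stopped
Bisimilarity quotient blocks:
  B0 = {s0, t0}
  B1 = {s1, t1}
  B2 = {s2, t2}
  B3 = {s3, t3}
s0 ∈ B0, t0 ∈ B0 → same block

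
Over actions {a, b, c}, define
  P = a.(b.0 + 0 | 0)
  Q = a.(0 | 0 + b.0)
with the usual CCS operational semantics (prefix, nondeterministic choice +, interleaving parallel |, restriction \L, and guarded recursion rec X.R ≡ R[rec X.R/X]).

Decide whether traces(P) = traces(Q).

LTS(P): 3 reachable states
  p0 = a.(b.0 + 0 | 0) :: —a→ p1
  p1 = b.0 + 0 | 0 :: —b→ p2
  p2 = 0 :: stopped
LTS(Q): 3 reachable states
  q0 = a.(0 | 0 + b.0) :: —a→ q1
  q1 = 0 | 0 + b.0 :: —b→ q2
  q2 = 0 :: stopped
Coarsest stable partition (strong bisimilarity classes):
  B0 = {p0, q0}
  B1 = {p1, q1}
  B2 = {p2, q2}
p0 ∈ B0, q0 ∈ B0 → same block
Bisimilar ⇒ trace-equivalent.

traces(P) = traces(Q)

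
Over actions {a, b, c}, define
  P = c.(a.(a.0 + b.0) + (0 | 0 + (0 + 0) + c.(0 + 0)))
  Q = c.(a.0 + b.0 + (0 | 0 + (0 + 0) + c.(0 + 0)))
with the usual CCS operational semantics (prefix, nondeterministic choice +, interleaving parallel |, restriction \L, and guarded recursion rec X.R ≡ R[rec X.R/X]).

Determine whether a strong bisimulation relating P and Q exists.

Reachable graph of P (5 states):
  u0 = c.(a.(a.0 + b.0) + (0 | 0 + (0 + 0) + c.(0 + 0))) :: —c→ u1
  u1 = a.(a.0 + b.0) + (0 | 0 + (0 + 0) + c.(0 + 0)) :: —a→ u2, —c→ u3
  u2 = a.0 + b.0 :: —a→ u4, —b→ u4
  u3 = 0 + 0 :: ∅
  u4 = 0 :: ∅
Reachable graph of Q (4 states):
  v0 = c.(a.0 + b.0 + (0 | 0 + (0 + 0) + c.(0 + 0))) :: —c→ v1
  v1 = a.0 + b.0 + (0 | 0 + (0 + 0) + c.(0 + 0)) :: —a→ v2, —b→ v2, —c→ v3
  v2 = 0 :: ∅
  v3 = 0 + 0 :: ∅
Bisimilarity quotient blocks:
  B0 = {u0}
  B1 = {u1}
  B2 = {u2}
  B3 = {u3, u4, v2, v3}
  B4 = {v0}
  B5 = {v1}
u0 ∈ B0, v0 ∈ B4 → different blocks

NO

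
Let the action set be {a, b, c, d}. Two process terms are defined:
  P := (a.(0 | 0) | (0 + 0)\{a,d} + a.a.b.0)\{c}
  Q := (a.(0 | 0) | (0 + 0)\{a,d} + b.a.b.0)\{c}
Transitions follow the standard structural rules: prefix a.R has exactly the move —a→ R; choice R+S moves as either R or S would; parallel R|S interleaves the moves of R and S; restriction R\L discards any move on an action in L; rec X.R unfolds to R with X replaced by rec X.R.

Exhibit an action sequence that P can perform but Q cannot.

aa

P's transition system — 5 states:
  m0 = (a.(0 | 0) | (0 + 0)\{a,d} + a.a.b.0)\{c} ⊢ -a-> m1, -a-> m2
  m1 = (0 | 0 | (0 + 0)\{a,d})\{c} ⊢ ·
  m2 = (a.b.0)\{c} ⊢ -a-> m3
  m3 = (b.0)\{c} ⊢ -b-> m4
  m4 = 0\{c} ⊢ ·
Q's transition system — 5 states:
  n0 = (a.(0 | 0) | (0 + 0)\{a,d} + b.a.b.0)\{c} ⊢ -a-> n1, -b-> n2
  n1 = (0 | 0 | (0 + 0)\{a,d})\{c} ⊢ ·
  n2 = (a.b.0)\{c} ⊢ -a-> n3
  n3 = (b.0)\{c} ⊢ -b-> n4
  n4 = 0\{c} ⊢ ·
Executing aa from P (initial set {m0}):
  [1] a ⇒ {m1, m2}
  [2] a ⇒ {m3}
  — P admits the full trace.
Executing aa from Q (initial set {n0}):
  [1] a ⇒ {n1}
  [2] a ⇒ no successor for Q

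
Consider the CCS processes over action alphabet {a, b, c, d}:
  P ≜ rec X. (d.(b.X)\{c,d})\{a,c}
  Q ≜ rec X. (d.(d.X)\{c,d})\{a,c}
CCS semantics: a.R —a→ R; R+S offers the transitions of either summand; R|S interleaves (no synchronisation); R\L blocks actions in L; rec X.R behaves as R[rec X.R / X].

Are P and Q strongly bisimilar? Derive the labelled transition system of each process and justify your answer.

NO

Reachable graph of P (3 states):
  u0 = rec X. (d.(b.X)\{c,d})\{a,c} ⊢ --d--▸ u1
  u1 = (b.(rec X. (d.(b.X)\{c,d})\{a,c}))\{c,d}\{a,c} ⊢ --b--▸ u2
  u2 = (rec X. (d.(b.X)\{c,d})\{a,c})\{c,d}\{a,c} ⊢ ∅
Reachable graph of Q (2 states):
  v0 = rec X. (d.(d.X)\{c,d})\{a,c} ⊢ --d--▸ v1
  v1 = (d.(rec X. (d.(d.X)\{c,d})\{a,c}))\{c,d}\{a,c} ⊢ ∅
Coarsest stable partition (strong bisimilarity classes):
  B0 = {u0}
  B1 = {u1}
  B2 = {u2, v1}
  B3 = {v0}
u0 ∈ B0, v0 ∈ B3 → different blocks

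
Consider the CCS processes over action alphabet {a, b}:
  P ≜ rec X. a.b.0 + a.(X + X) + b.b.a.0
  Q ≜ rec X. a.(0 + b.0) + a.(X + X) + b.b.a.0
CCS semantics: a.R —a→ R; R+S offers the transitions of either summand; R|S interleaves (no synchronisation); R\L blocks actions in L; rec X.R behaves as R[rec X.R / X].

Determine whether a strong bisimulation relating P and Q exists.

LTS(P): 6 reachable states
  s0 = rec X. a.b.0 + a.(X + X) + b.b.a.0 :: ··a··> s1, ··a··> s2, ··b··> s3
  s1 = (rec X. a.b.0 + a.(X + X) + b.b.a.0) + (rec X. a.b.0 + a.(X + X) + b.b.a.0) :: ··a··> s1, ··a··> s2, ··b··> s3
  s2 = b.0 :: ··b··> s4
  s3 = b.a.0 :: ··b··> s5
  s4 = 0 :: ·
  s5 = a.0 :: ··a··> s4
LTS(Q): 6 reachable states
  t0 = rec X. a.(0 + b.0) + a.(X + X) + b.b.a.0 :: ··a··> t1, ··a··> t2, ··b··> t3
  t1 = (rec X. a.(0 + b.0) + a.(X + X) + b.b.a.0) + (rec X. a.(0 + b.0) + a.(X + X) + b.b.a.0) :: ··a··> t1, ··a··> t2, ··b··> t3
  t2 = 0 + b.0 :: ··b··> t4
  t3 = b.a.0 :: ··b··> t5
  t4 = 0 :: ·
  t5 = a.0 :: ··a··> t4
Coarsest stable partition (strong bisimilarity classes):
  B0 = {s0, s1, t0, t1}
  B1 = {s2, t2}
  B2 = {s4, t4}
  B3 = {s3, t3}
  B4 = {s5, t5}
s0 ∈ B0, t0 ∈ B0 → same block

YES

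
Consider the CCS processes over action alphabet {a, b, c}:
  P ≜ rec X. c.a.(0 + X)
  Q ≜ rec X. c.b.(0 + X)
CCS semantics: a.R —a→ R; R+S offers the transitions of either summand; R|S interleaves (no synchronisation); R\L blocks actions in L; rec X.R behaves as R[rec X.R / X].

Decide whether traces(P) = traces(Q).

trace-distinct — witness ⟨ca⟩

Reachable graph of P (3 states):
  u0 = rec X. c.a.(0 + X) | ··c··> u1
  u1 = a.(0 + (rec X. c.a.(0 + X))) | ··a··> u2
  u2 = 0 + (rec X. c.a.(0 + X)) | ··c··> u1
Reachable graph of Q (3 states):
  v0 = rec X. c.b.(0 + X) | ··c··> v1
  v1 = b.(0 + (rec X. c.b.(0 + X))) | ··b··> v2
  v2 = 0 + (rec X. c.b.(0 + X)) | ··c··> v1
Run σ = ⟨ca⟩ on P: start {u0}
  step 1 (c): {u1}
  step 2 (a): {u2}
  — P admits the full trace.
Run σ = ⟨ca⟩ on Q: start {v0}
  step 1 (c): {v1}
  step 2 (a): ∅ (Q stuck)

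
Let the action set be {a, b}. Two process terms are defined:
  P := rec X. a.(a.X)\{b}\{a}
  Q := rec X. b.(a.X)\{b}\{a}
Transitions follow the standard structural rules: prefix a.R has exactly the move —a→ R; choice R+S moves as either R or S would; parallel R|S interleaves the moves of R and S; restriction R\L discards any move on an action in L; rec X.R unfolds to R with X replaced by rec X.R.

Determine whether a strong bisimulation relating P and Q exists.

LTS(P): 2 reachable states
  p0 = rec X. a.(a.X)\{b}\{a} → ··a··> p1
  p1 = (a.(rec X. a.(a.X)\{b}\{a}))\{b}\{a} → ·
LTS(Q): 2 reachable states
  q0 = rec X. b.(a.X)\{b}\{a} → ··b··> q1
  q1 = (a.(rec X. b.(a.X)\{b}\{a}))\{b}\{a} → ·
Bisimilarity quotient blocks:
  B0 = {p0}
  B1 = {p1, q1}
  B2 = {q0}
p0 ∈ B0, q0 ∈ B2 → different blocks

P ≁ Q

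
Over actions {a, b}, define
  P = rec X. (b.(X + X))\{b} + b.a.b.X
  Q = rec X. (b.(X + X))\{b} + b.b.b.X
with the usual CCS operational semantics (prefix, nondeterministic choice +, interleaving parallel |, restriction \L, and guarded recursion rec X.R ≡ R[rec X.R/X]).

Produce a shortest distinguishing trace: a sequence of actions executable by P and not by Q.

ba

LTS(P): 3 reachable states
  m0 = rec X. (b.(X + X))\{b} + b.a.b.X → =b=> m1
  m1 = a.b.(rec X. (b.(X + X))\{b} + b.a.b.X) → =a=> m2
  m2 = b.(rec X. (b.(X + X))\{b} + b.a.b.X) → =b=> m0
LTS(Q): 3 reachable states
  n0 = rec X. (b.(X + X))\{b} + b.b.b.X → =b=> n1
  n1 = b.b.(rec X. (b.(X + X))\{b} + b.b.b.X) → =b=> n2
  n2 = b.(rec X. (b.(X + X))\{b} + b.b.b.X) → =b=> n0
Executing ba from P (initial set {m0}):
  [1] b ⇒ {m1}
  [2] a ⇒ {m2}
  — P admits the full trace.
Executing ba from Q (initial set {n0}):
  [1] b ⇒ {n1}
  [2] a ⇒ ∅ (Q stuck)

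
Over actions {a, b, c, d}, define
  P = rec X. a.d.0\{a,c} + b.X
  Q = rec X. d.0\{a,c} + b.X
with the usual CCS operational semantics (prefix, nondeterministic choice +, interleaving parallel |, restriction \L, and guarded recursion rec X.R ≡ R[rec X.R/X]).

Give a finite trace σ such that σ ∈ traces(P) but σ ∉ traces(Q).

a

LTS(P): 3 reachable states
  m0 = rec X. a.d.0\{a,c} + b.X → -a-> m1, -b-> m0
  m1 = d.0\{a,c} → -d-> m2
  m2 = 0\{a,c} → ∅
LTS(Q): 2 reachable states
  n0 = rec X. d.0\{a,c} + b.X → -b-> n0, -d-> n1
  n1 = 0\{a,c} → ∅
Run σ = ⟨a⟩ on P: start {m0}
  after a @ step 1: {m1}
  ✓ P
Run σ = ⟨a⟩ on Q: start {n0}
  after a @ step 1: no successor for Q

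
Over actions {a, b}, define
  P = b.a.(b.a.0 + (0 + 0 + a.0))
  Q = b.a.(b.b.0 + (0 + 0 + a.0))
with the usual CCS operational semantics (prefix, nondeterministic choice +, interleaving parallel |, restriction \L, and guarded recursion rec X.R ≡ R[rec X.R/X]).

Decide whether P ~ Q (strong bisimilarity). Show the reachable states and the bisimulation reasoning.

P ≁ Q

LTS(P): 5 reachable states
  u0 = b.a.(b.a.0 + (0 + 0 + a.0)) has moves —b→ u1
  u1 = a.(b.a.0 + (0 + 0 + a.0)) has moves —a→ u2
  u2 = b.a.0 + (0 + 0 + a.0) has moves —a→ u3, —b→ u4
  u3 = 0 has moves (no moves)
  u4 = a.0 has moves —a→ u3
LTS(Q): 5 reachable states
  v0 = b.a.(b.b.0 + (0 + 0 + a.0)) has moves —b→ v1
  v1 = a.(b.b.0 + (0 + 0 + a.0)) has moves —a→ v2
  v2 = b.b.0 + (0 + 0 + a.0) has moves —a→ v3, —b→ v4
  v3 = 0 has moves (no moves)
  v4 = b.0 has moves —b→ v3
Bisimilarity quotient blocks:
  B0 = {u0}
  B1 = {u1}
  B2 = {u2}
  B3 = {u3, v3}
  B4 = {u4}
  B5 = {v0}
  B6 = {v1}
  B7 = {v2}
  B8 = {v4}
u0 ∈ B0, v0 ∈ B5 → different blocks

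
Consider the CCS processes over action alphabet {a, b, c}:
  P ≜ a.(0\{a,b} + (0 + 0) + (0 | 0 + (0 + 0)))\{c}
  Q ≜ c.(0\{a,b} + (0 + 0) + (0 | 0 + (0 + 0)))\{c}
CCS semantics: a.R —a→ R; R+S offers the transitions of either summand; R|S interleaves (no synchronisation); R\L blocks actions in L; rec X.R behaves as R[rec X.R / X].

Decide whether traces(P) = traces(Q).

P's transition system — 2 states:
  u0 = a.(0\{a,b} + (0 + 0) + (0 | 0 + (0 + 0)))\{c} → -a-> u1
  u1 = (0\{a,b} + (0 + 0) + (0 | 0 + (0 + 0)))\{c} → (no moves)
Q's transition system — 2 states:
  v0 = c.(0\{a,b} + (0 + 0) + (0 | 0 + (0 + 0)))\{c} → -c-> v1
  v1 = (0\{a,b} + (0 + 0) + (0 | 0 + (0 + 0)))\{c} → (no moves)
Trace ⟨a⟩ through P, begin at {u0}:
  [1] a ⇒ {u1}
  P completes σ.
Trace ⟨a⟩ through Q, begin at {v0}:
  [1] a ⇒ ∅ (Q stuck)

NO — witness ⟨a⟩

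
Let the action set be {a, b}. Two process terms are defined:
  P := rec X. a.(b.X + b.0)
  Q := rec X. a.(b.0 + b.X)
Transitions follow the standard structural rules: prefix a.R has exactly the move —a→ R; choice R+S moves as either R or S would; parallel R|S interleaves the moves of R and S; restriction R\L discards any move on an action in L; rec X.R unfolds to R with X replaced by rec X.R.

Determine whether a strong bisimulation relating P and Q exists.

bisimilar

Reachable graph of P (3 states):
  p0 = rec X. a.(b.X + b.0) → =a=> p1
  p1 = b.(rec X. a.(b.X + b.0)) + b.0 → =b=> p0, =b=> p2
  p2 = 0 → (no moves)
Reachable graph of Q (3 states):
  q0 = rec X. a.(b.0 + b.X) → =a=> q1
  q1 = b.0 + b.(rec X. a.(b.0 + b.X)) → =b=> q0, =b=> q2
  q2 = 0 → (no moves)
Partition-refinement fixed point:
  B0 = {p0, q0}
  B1 = {p1, q1}
  B2 = {p2, q2}
p0 ∈ B0, q0 ∈ B0 → same block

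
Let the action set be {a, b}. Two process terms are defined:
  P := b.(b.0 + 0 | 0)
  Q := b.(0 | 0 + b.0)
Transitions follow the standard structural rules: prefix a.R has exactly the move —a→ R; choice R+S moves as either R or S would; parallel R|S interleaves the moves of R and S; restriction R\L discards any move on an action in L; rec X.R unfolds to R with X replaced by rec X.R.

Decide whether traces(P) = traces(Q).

YES

P's transition system — 3 states:
  p0 = b.(b.0 + 0 | 0) ⊢ ··b··> p1
  p1 = b.0 + 0 | 0 ⊢ ··b··> p2
  p2 = 0 ⊢ ∅
Q's transition system — 3 states:
  q0 = b.(0 | 0 + b.0) ⊢ ··b··> q1
  q1 = 0 | 0 + b.0 ⊢ ··b··> q2
  q2 = 0 ⊢ ∅
Coarsest stable partition (strong bisimilarity classes):
  B0 = {p0, q0}
  B1 = {p1, q1}
  B2 = {p2, q2}
p0 ∈ B0, q0 ∈ B0 → same block
Bisimilar ⇒ trace-equivalent.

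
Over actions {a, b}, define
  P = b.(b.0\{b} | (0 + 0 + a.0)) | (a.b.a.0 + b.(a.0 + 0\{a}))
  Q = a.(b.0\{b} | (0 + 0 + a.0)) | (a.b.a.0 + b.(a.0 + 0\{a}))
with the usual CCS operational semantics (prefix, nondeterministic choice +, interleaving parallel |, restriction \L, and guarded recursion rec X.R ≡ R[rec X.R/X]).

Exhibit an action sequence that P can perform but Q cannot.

bb

Reachable graph of P (25 states):
  p0 = b.(b.0\{b} | (0 + 0 + a.0)) | (a.b.a.0 + b.(a.0 + 0\{a})) :: —a→ p1, —b→ p2, —b→ p3
  p1 = b.(b.0\{b} | (0 + 0 + a.0)) | b.a.0 :: —b→ p4, —b→ p5
  p2 = b.(b.0\{b} | (0 + 0 + a.0)) | (a.0 + 0\{a}) :: —a→ p6, —b→ p7
  p3 = b.0\{b} | (0 + 0 + a.0) | (a.b.a.0 + b.(a.0 + 0\{a})) :: —a→ p5, —a→ p8, —b→ p7, —b→ p9
  p4 = b.(b.0\{b} | (0 + 0 + a.0)) | a.0 :: —a→ p6, —b→ p10
  p5 = b.0\{b} | (0 + 0 + a.0) | b.a.0 :: —a→ p11, —b→ p10, —b→ p12
  p6 = b.(b.0\{b} | (0 + 0 + a.0)) | 0 :: —b→ p13
  p7 = b.0\{b} | (0 + 0 + a.0) | (a.0 + 0\{a}) :: —a→ p13, —a→ p14, —b→ p15
  p8 = b.0\{b} | 0 | (a.b.a.0 + b.(a.0 + 0\{a})) :: —a→ p11, —b→ p14, —b→ p16
  p9 = 0\{b} | (0 + 0 + a.0) | (a.b.a.0 + b.(a.0 + 0\{a})) :: —a→ p12, —a→ p16, —b→ p15
  p10 = b.0\{b} | (0 + 0 + a.0) | a.0 :: —a→ p13, —a→ p17, —b→ p18
  p11 = b.0\{b} | 0 | b.a.0 :: —b→ p17, —b→ p19
  p12 = 0\{b} | (0 + 0 + a.0) | b.a.0 :: —a→ p19, —b→ p18
  p13 = b.0\{b} | (0 + 0 + a.0) | 0 :: —a→ p20, —b→ p21
  p14 = b.0\{b} | 0 | (a.0 + 0\{a}) :: —a→ p20, —b→ p22
  p15 = 0\{b} | (0 + 0 + a.0) | (a.0 + 0\{a}) :: —a→ p21, —a→ p22
  p16 = 0\{b} | 0 | (a.b.a.0 + b.(a.0 + 0\{a})) :: —a→ p19, —b→ p22
  p17 = b.0\{b} | 0 | a.0 :: —a→ p20, —b→ p23
  p18 = 0\{b} | (0 + 0 + a.0) | a.0 :: —a→ p21, —a→ p23
  p19 = 0\{b} | 0 | b.a.0 :: —b→ p23
  p20 = b.0\{b} | 0 | 0 :: —b→ p24
  p21 = 0\{b} | (0 + 0 + a.0) | 0 :: —a→ p24
  p22 = 0\{b} | 0 | (a.0 + 0\{a}) :: —a→ p24
  p23 = 0\{b} | 0 | a.0 :: —a→ p24
  p24 = 0\{b} | 0 | 0 :: (no moves)
Reachable graph of Q (25 states):
  q0 = a.(b.0\{b} | (0 + 0 + a.0)) | (a.b.a.0 + b.(a.0 + 0\{a})) :: —a→ q1, —a→ q2, —b→ q3
  q1 = a.(b.0\{b} | (0 + 0 + a.0)) | b.a.0 :: —a→ q4, —b→ q5
  q2 = b.0\{b} | (0 + 0 + a.0) | (a.b.a.0 + b.(a.0 + 0\{a})) :: —a→ q4, —a→ q6, —b→ q7, —b→ q8
  q3 = a.(b.0\{b} | (0 + 0 + a.0)) | (a.0 + 0\{a}) :: —a→ q8, —a→ q9
  q4 = b.0\{b} | (0 + 0 + a.0) | b.a.0 :: —a→ q10, —b→ q11, —b→ q12
  q5 = a.(b.0\{b} | (0 + 0 + a.0)) | a.0 :: —a→ q12, —a→ q9
  q6 = b.0\{b} | 0 | (a.b.a.0 + b.(a.0 + 0\{a})) :: —a→ q10, —b→ q13, —b→ q14
  q7 = 0\{b} | (0 + 0 + a.0) | (a.b.a.0 + b.(a.0 + 0\{a})) :: —a→ q11, —a→ q13, —b→ q15
  q8 = b.0\{b} | (0 + 0 + a.0) | (a.0 + 0\{a}) :: —a→ q14, —a→ q16, —b→ q15
  q9 = a.(b.0\{b} | (0 + 0 + a.0)) | 0 :: —a→ q16
  q10 = b.0\{b} | 0 | b.a.0 :: —b→ q17, —b→ q18
  q11 = 0\{b} | (0 + 0 + a.0) | b.a.0 :: —a→ q17, —b→ q19
  q12 = b.0\{b} | (0 + 0 + a.0) | a.0 :: —a→ q16, —a→ q18, —b→ q19
  q13 = 0\{b} | 0 | (a.b.a.0 + b.(a.0 + 0\{a})) :: —a→ q17, —b→ q20
  q14 = b.0\{b} | 0 | (a.0 + 0\{a}) :: —a→ q21, —b→ q20
  q15 = 0\{b} | (0 + 0 + a.0) | (a.0 + 0\{a}) :: —a→ q20, —a→ q22
  q16 = b.0\{b} | (0 + 0 + a.0) | 0 :: —a→ q21, —b→ q22
  q17 = 0\{b} | 0 | b.a.0 :: —b→ q23
  q18 = b.0\{b} | 0 | a.0 :: —a→ q21, —b→ q23
  q19 = 0\{b} | (0 + 0 + a.0) | a.0 :: —a→ q22, —a→ q23
  q20 = 0\{b} | 0 | (a.0 + 0\{a}) :: —a→ q24
  q21 = b.0\{b} | 0 | 0 :: —b→ q24
  q22 = 0\{b} | (0 + 0 + a.0) | 0 :: —a→ q24
  q23 = 0\{b} | 0 | a.0 :: —a→ q24
  q24 = 0\{b} | 0 | 0 :: (no moves)
Executing bb from P (initial set {p0}):
  after b @ step 1: {p2, p3}
  after b @ step 2: {p7, p9}
  ✓ P
Executing bb from Q (initial set {q0}):
  after b @ step 1: {q3}
  after b @ step 2: ∅  — Q cannot continue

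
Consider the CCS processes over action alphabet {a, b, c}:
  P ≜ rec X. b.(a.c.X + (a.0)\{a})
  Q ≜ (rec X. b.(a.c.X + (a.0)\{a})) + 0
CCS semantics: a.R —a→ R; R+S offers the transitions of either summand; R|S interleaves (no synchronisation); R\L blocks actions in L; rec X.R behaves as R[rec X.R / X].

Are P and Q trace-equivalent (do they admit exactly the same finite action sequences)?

LTS(P): 3 reachable states
  p0 = rec X. b.(a.c.X + (a.0)\{a}) → --b--▸ p1
  p1 = a.c.(rec X. b.(a.c.X + (a.0)\{a})) + (a.0)\{a} → --a--▸ p2
  p2 = c.(rec X. b.(a.c.X + (a.0)\{a})) → --c--▸ p0
LTS(Q): 4 reachable states
  q0 = (rec X. b.(a.c.X + (a.0)\{a})) + 0 → --b--▸ q1
  q1 = a.c.(rec X. b.(a.c.X + (a.0)\{a})) + (a.0)\{a} → --a--▸ q2
  q2 = c.(rec X. b.(a.c.X + (a.0)\{a})) → --c--▸ q3
  q3 = rec X. b.(a.c.X + (a.0)\{a}) → --b--▸ q1
Bisimilarity quotient blocks:
  B0 = {p0, q0, q3}
  B1 = {p1, q1}
  B2 = {p2, q2}
p0 ∈ B0, q0 ∈ B0 → same block
Bisimilar ⇒ trace-equivalent.

traces(P) = traces(Q)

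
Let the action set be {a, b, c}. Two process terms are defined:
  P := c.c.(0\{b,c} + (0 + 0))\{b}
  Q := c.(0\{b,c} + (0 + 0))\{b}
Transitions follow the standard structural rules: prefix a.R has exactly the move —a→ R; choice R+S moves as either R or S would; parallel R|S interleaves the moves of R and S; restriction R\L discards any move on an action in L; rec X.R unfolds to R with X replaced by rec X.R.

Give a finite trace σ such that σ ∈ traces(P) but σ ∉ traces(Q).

P's transition system — 3 states:
  p0 = c.c.(0\{b,c} + (0 + 0))\{b} → --c--▸ p1
  p1 = c.(0\{b,c} + (0 + 0))\{b} → --c--▸ p2
  p2 = (0\{b,c} + (0 + 0))\{b} → stopped
Q's transition system — 2 states:
  q0 = c.(0\{b,c} + (0 + 0))\{b} → --c--▸ q1
  q1 = (0\{b,c} + (0 + 0))\{b} → stopped
Trace ⟨cc⟩ through P, begin at {p0}:
  step 1 (c): {p1}
  step 2 (c): {p2}
  — P admits the full trace.
Trace ⟨cc⟩ through Q, begin at {q0}:
  step 1 (c): {q1}
  step 2 (c): ∅  — Q cannot continue

cc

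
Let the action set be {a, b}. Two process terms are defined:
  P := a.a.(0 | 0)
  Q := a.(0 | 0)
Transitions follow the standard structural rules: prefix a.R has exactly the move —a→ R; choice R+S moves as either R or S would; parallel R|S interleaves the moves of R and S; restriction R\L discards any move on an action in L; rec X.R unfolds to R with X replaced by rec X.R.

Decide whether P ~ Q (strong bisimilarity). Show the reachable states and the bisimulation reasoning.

P's transition system — 3 states:
  u0 = a.a.(0 | 0) ⊢ =a=> u1
  u1 = a.(0 | 0) ⊢ =a=> u2
  u2 = 0 | 0 ⊢ deadlocked
Q's transition system — 2 states:
  v0 = a.(0 | 0) ⊢ =a=> v1
  v1 = 0 | 0 ⊢ deadlocked
Coarsest stable partition (strong bisimilarity classes):
  B0 = {u0}
  B1 = {u1, v0}
  B2 = {u2, v1}
u0 ∈ B0, v0 ∈ B1 → different blocks

NO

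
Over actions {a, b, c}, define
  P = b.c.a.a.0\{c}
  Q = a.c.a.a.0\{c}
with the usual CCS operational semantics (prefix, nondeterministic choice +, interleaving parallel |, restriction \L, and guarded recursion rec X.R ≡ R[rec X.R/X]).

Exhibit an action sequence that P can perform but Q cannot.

Reachable graph of P (5 states):
  m0 = b.c.a.a.0\{c} → -b-> m1
  m1 = c.a.a.0\{c} → -c-> m2
  m2 = a.a.0\{c} → -a-> m3
  m3 = a.0\{c} → -a-> m4
  m4 = 0\{c} → ∅
Reachable graph of Q (5 states):
  n0 = a.c.a.a.0\{c} → -a-> n1
  n1 = c.a.a.0\{c} → -c-> n2
  n2 = a.a.0\{c} → -a-> n3
  n3 = a.0\{c} → -a-> n4
  n4 = 0\{c} → ∅
Run σ = ⟨b⟩ on P: start {m0}
  after b @ step 1: {m1}
  ✓ P
Run σ = ⟨b⟩ on Q: start {n0}
  after b @ step 1: ∅  — Q cannot continue

b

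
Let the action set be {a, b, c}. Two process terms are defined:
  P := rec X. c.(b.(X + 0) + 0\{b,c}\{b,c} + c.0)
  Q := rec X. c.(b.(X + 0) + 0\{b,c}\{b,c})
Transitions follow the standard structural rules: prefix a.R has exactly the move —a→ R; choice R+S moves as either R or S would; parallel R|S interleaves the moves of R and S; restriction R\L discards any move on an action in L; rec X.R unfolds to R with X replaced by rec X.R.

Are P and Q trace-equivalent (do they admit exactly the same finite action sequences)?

traces(P) ≠ traces(Q) — witness ⟨cc⟩

Reachable graph of P (4 states):
  u0 = rec X. c.(b.(X + 0) + 0\{b,c}\{b,c} + c.0) | —c→ u1
  u1 = b.((rec X. c.(b.(X + 0) + 0\{b,c}\{b,c} + c.0)) + 0) + 0\{b,c}\{b,c} + c.0 | —b→ u2, —c→ u3
  u2 = (rec X. c.(b.(X + 0) + 0\{b,c}\{b,c} + c.0)) + 0 | —c→ u1
  u3 = 0 | ·
Reachable graph of Q (3 states):
  v0 = rec X. c.(b.(X + 0) + 0\{b,c}\{b,c}) | —c→ v1
  v1 = b.((rec X. c.(b.(X + 0) + 0\{b,c}\{b,c})) + 0) + 0\{b,c}\{b,c} | —b→ v2
  v2 = (rec X. c.(b.(X + 0) + 0\{b,c}\{b,c})) + 0 | —c→ v1
Executing cc from P (initial set {u0}):
  after c @ step 1: {u1}
  after c @ step 2: {u3}
  — P admits the full trace.
Executing cc from Q (initial set {v0}):
  after c @ step 1: {v1}
  after c @ step 2: ∅  — Q cannot continue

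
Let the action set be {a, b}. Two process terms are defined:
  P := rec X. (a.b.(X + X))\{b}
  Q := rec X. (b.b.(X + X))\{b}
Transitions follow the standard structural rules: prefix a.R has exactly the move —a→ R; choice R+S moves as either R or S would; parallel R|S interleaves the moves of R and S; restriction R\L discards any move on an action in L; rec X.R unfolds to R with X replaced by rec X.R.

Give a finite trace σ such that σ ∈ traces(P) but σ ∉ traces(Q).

a

P's transition system — 2 states:
  s0 = rec X. (a.b.(X + X))\{b} has moves --a--▸ s1
  s1 = (b.((rec X. (a.b.(X + X))\{b}) + (rec X. (a.b.(X + X))\{b})))\{b} has moves ·
Q's transition system — 1 states:
  t0 = rec X. (b.b.(X + X))\{b} has moves ·
Trace ⟨a⟩ through P, begin at {s0}:
  step 1 (a): {s1}
  — P admits the full trace.
Trace ⟨a⟩ through Q, begin at {t0}:
  step 1 (a): ∅  — Q cannot continue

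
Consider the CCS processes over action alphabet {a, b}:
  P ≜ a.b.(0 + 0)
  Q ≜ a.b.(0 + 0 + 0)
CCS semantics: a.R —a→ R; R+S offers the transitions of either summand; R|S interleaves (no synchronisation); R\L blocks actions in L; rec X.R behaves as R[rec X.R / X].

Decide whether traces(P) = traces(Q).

P's transition system — 3 states:
  u0 = a.b.(0 + 0) :: -a-> u1
  u1 = b.(0 + 0) :: -b-> u2
  u2 = 0 + 0 :: deadlocked
Q's transition system — 3 states:
  v0 = a.b.(0 + 0 + 0) :: -a-> v1
  v1 = b.(0 + 0 + 0) :: -b-> v2
  v2 = 0 + 0 + 0 :: deadlocked
Coarsest stable partition (strong bisimilarity classes):
  B0 = {u0, v0}
  B1 = {u1, v1}
  B2 = {u2, v2}
u0 ∈ B0, v0 ∈ B0 → same block
Bisimilar ⇒ trace-equivalent.

trace-equivalent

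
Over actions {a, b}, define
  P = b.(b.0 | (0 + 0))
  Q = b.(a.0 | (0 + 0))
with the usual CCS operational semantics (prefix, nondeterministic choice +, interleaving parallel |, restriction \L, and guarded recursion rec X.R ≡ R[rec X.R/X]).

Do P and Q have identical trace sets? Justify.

traces(P) ≠ traces(Q) — witness ⟨bb⟩

Reachable graph of P (3 states):
  s0 = b.(b.0 | (0 + 0)) → —b→ s1
  s1 = b.0 | (0 + 0) → —b→ s2
  s2 = 0 | (0 + 0) → stopped
Reachable graph of Q (3 states):
  t0 = b.(a.0 | (0 + 0)) → —b→ t1
  t1 = a.0 | (0 + 0) → —a→ t2
  t2 = 0 | (0 + 0) → stopped
Executing bb from P (initial set {s0}):
  step 1 (b): {s1}
  step 2 (b): {s2}
  P completes σ.
Executing bb from Q (initial set {t0}):
  step 1 (b): {t1}
  step 2 (b): ∅  — Q cannot continue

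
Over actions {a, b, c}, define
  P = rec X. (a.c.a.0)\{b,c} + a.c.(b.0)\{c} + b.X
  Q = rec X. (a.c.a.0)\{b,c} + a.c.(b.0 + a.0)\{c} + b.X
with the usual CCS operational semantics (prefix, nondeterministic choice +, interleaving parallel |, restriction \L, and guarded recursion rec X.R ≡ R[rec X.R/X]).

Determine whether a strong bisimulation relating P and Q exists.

not bisimilar

LTS(P): 5 reachable states
  u0 = rec X. (a.c.a.0)\{b,c} + a.c.(b.0)\{c} + b.X → ··a··> u1, ··a··> u2, ··b··> u0
  u1 = (c.a.0)\{b,c} → deadlocked
  u2 = c.(b.0)\{c} → ··c··> u3
  u3 = (b.0)\{c} → ··b··> u4
  u4 = 0\{c} → deadlocked
LTS(Q): 5 reachable states
  v0 = rec X. (a.c.a.0)\{b,c} + a.c.(b.0 + a.0)\{c} + b.X → ··a··> v1, ··a··> v2, ··b··> v0
  v1 = (c.a.0)\{b,c} → deadlocked
  v2 = c.(b.0 + a.0)\{c} → ··c··> v3
  v3 = (b.0 + a.0)\{c} → ··a··> v4, ··b··> v4
  v4 = 0\{c} → deadlocked
Partition-refinement fixed point:
  B0 = {u0}
  B1 = {u1, u4, v1, v4}
  B2 = {u2}
  B3 = {u3}
  B4 = {v0}
  B5 = {v2}
  B6 = {v3}
u0 ∈ B0, v0 ∈ B4 → different blocks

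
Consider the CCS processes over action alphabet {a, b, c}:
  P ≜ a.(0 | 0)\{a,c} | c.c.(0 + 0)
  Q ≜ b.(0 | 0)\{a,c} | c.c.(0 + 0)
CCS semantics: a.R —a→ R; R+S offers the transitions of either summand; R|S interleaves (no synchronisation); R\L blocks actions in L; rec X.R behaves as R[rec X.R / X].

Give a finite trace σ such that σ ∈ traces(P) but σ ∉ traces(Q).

Reachable graph of P (6 states):
  p0 = a.(0 | 0)\{a,c} | c.c.(0 + 0) → --a--▸ p1, --c--▸ p2
  p1 = (0 | 0)\{a,c} | c.c.(0 + 0) → --c--▸ p3
  p2 = a.(0 | 0)\{a,c} | c.(0 + 0) → --a--▸ p3, --c--▸ p4
  p3 = (0 | 0)\{a,c} | c.(0 + 0) → --c--▸ p5
  p4 = a.(0 | 0)\{a,c} | (0 + 0) → --a--▸ p5
  p5 = (0 | 0)\{a,c} | (0 + 0) → stopped
Reachable graph of Q (6 states):
  q0 = b.(0 | 0)\{a,c} | c.c.(0 + 0) → --b--▸ q1, --c--▸ q2
  q1 = (0 | 0)\{a,c} | c.c.(0 + 0) → --c--▸ q3
  q2 = b.(0 | 0)\{a,c} | c.(0 + 0) → --b--▸ q3, --c--▸ q4
  q3 = (0 | 0)\{a,c} | c.(0 + 0) → --c--▸ q5
  q4 = b.(0 | 0)\{a,c} | (0 + 0) → --b--▸ q5
  q5 = (0 | 0)\{a,c} | (0 + 0) → stopped
Executing a from P (initial set {p0}):
  [1] a ⇒ {p1}
  P completes σ.
Executing a from Q (initial set {q0}):
  [1] a ⇒ no successor for Q

a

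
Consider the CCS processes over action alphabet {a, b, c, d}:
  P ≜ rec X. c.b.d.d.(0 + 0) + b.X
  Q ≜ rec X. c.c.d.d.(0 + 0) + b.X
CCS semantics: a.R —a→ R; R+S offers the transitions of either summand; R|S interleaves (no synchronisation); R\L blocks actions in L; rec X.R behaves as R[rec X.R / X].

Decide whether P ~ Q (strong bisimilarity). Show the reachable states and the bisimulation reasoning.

NO

LTS(P): 5 reachable states
  u0 = rec X. c.b.d.d.(0 + 0) + b.X has moves —b→ u0, —c→ u1
  u1 = b.d.d.(0 + 0) has moves —b→ u2
  u2 = d.d.(0 + 0) has moves —d→ u3
  u3 = d.(0 + 0) has moves —d→ u4
  u4 = 0 + 0 has moves ·
LTS(Q): 5 reachable states
  v0 = rec X. c.c.d.d.(0 + 0) + b.X has moves —b→ v0, —c→ v1
  v1 = c.d.d.(0 + 0) has moves —c→ v2
  v2 = d.d.(0 + 0) has moves —d→ v3
  v3 = d.(0 + 0) has moves —d→ v4
  v4 = 0 + 0 has moves ·
Bisimilarity quotient blocks:
  B0 = {u0}
  B1 = {u1}
  B2 = {u2, v2}
  B3 = {u3, v3}
  B4 = {u4, v4}
  B5 = {v0}
  B6 = {v1}
u0 ∈ B0, v0 ∈ B5 → different blocks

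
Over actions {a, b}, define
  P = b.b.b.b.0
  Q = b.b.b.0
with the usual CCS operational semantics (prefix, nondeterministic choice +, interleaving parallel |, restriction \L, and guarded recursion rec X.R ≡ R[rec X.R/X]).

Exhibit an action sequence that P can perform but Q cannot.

LTS(P): 5 reachable states
  s0 = b.b.b.b.0 | —b→ s1
  s1 = b.b.b.0 | —b→ s2
  s2 = b.b.0 | —b→ s3
  s3 = b.0 | —b→ s4
  s4 = 0 | ·
LTS(Q): 4 reachable states
  t0 = b.b.b.0 | —b→ t1
  t1 = b.b.0 | —b→ t2
  t2 = b.0 | —b→ t3
  t3 = 0 | ·
Trace ⟨bbbb⟩ through P, begin at {s0}:
  step 1 (b): {s1}
  step 2 (b): {s2}
  step 3 (b): {s3}
  step 4 (b): {s4}
  ✓ P
Trace ⟨bbbb⟩ through Q, begin at {t0}:
  step 1 (b): {t1}
  step 2 (b): {t2}
  step 3 (b): {t3}
  step 4 (b): ∅ (Q stuck)

bbbb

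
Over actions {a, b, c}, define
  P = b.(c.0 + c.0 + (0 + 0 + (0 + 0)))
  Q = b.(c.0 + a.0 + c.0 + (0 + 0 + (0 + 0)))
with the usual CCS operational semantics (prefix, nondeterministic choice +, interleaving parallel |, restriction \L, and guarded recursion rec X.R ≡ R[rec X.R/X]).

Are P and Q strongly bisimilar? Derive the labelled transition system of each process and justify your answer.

NO

Reachable graph of P (3 states):
  p0 = b.(c.0 + c.0 + (0 + 0 + (0 + 0))) | ··b··> p1
  p1 = c.0 + c.0 + (0 + 0 + (0 + 0)) | ··c··> p2
  p2 = 0 | ·
Reachable graph of Q (3 states):
  q0 = b.(c.0 + a.0 + c.0 + (0 + 0 + (0 + 0))) | ··b··> q1
  q1 = c.0 + a.0 + c.0 + (0 + 0 + (0 + 0)) | ··a··> q2, ··c··> q2
  q2 = 0 | ·
Partition-refinement fixed point:
  B0 = {p0}
  B1 = {p1}
  B2 = {p2, q2}
  B3 = {q0}
  B4 = {q1}
p0 ∈ B0, q0 ∈ B3 → different blocks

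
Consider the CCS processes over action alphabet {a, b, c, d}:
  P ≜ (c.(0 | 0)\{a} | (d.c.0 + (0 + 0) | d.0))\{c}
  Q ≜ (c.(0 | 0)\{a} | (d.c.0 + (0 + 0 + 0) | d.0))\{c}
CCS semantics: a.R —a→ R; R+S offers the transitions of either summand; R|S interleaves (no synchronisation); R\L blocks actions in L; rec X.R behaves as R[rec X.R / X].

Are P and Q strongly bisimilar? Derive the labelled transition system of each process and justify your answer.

LTS(P): 3 reachable states
  m0 = (c.(0 | 0)\{a} | (d.c.0 + (0 + 0) | d.0))\{c} ⊢ =d=> m1, =d=> m2
  m1 = (c.(0 | 0)\{a} | ((0 + 0) | 0))\{c} ⊢ ∅
  m2 = (c.(0 | 0)\{a} | c.0)\{c} ⊢ ∅
LTS(Q): 3 reachable states
  n0 = (c.(0 | 0)\{a} | (d.c.0 + (0 + 0 + 0) | d.0))\{c} ⊢ =d=> n1, =d=> n2
  n1 = (c.(0 | 0)\{a} | ((0 + 0 + 0) | 0))\{c} ⊢ ∅
  n2 = (c.(0 | 0)\{a} | c.0)\{c} ⊢ ∅
Coarsest stable partition (strong bisimilarity classes):
  B0 = {m0, n0}
  B1 = {m1, m2, n1, n2}
m0 ∈ B0, n0 ∈ B0 → same block

YES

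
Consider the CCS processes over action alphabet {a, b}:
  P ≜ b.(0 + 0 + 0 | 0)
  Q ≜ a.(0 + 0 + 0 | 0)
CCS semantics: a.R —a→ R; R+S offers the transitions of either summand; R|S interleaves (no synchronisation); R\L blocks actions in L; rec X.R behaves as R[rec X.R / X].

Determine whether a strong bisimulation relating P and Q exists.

P ≁ Q

Reachable graph of P (2 states):
  m0 = b.(0 + 0 + 0 | 0) has moves --b--▸ m1
  m1 = 0 + 0 + 0 | 0 has moves (no moves)
Reachable graph of Q (2 states):
  n0 = a.(0 + 0 + 0 | 0) has moves --a--▸ n1
  n1 = 0 + 0 + 0 | 0 has moves (no moves)
Coarsest stable partition (strong bisimilarity classes):
  B0 = {m0}
  B1 = {m1, n1}
  B2 = {n0}
m0 ∈ B0, n0 ∈ B2 → different blocks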